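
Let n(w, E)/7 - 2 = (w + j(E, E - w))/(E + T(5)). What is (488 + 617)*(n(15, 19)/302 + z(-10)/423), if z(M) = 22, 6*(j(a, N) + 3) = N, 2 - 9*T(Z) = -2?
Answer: 40042106/319365 ≈ 125.38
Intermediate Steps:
T(Z) = 4/9 (T(Z) = 2/9 - 1/9*(-2) = 2/9 + 2/9 = 4/9)
j(a, N) = -3 + N/6
n(w, E) = 14 + 7*(-3 + E/6 + 5*w/6)/(4/9 + E) (n(w, E) = 14 + 7*((w + (-3 + (E - w)/6))/(E + 4/9)) = 14 + 7*((w + (-3 + (-w/6 + E/6)))/(4/9 + E)) = 14 + 7*((w + (-3 - w/6 + E/6))/(4/9 + E)) = 14 + 7*((-3 + E/6 + 5*w/6)/(4/9 + E)) = 14 + 7*(-3 + E/6 + 5*w/6)/(4/9 + E))
(488 + 617)*(n(15, 19)/302 + z(-10)/423) = (488 + 617)*((7*(-38 + 15*15 + 39*19)/(2*(4 + 9*19)))/302 + 22/423) = 1105*((7*(-38 + 225 + 741)/(2*(4 + 171)))*(1/302) + 22*(1/423)) = 1105*(((7/2)*928/175)*(1/302) + 22/423) = 1105*(((7/2)*(1/175)*928)*(1/302) + 22/423) = 1105*((464/25)*(1/302) + 22/423) = 1105*(232/3775 + 22/423) = 1105*(181186/1596825) = 40042106/319365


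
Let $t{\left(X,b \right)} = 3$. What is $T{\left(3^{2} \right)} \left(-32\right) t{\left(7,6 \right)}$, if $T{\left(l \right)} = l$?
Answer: $-864$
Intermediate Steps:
$T{\left(3^{2} \right)} \left(-32\right) t{\left(7,6 \right)} = 3^{2} \left(-32\right) 3 = 9 \left(-32\right) 3 = \left(-288\right) 3 = -864$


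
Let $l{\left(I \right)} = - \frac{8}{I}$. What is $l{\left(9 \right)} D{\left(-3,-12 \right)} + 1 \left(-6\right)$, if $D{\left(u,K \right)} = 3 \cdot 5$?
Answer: $- \frac{58}{3} \approx -19.333$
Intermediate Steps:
$D{\left(u,K \right)} = 15$
$l{\left(9 \right)} D{\left(-3,-12 \right)} + 1 \left(-6\right) = - \frac{8}{9} \cdot 15 + 1 \left(-6\right) = \left(-8\right) \frac{1}{9} \cdot 15 - 6 = \left(- \frac{8}{9}\right) 15 - 6 = - \frac{40}{3} - 6 = - \frac{58}{3}$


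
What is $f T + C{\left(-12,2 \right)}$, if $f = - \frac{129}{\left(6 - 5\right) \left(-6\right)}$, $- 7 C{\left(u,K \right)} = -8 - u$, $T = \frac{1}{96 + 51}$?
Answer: $- \frac{125}{294} \approx -0.42517$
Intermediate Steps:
$T = \frac{1}{147} \approx 0.0068027$
$C{\left(u,K \right)} = \frac{8}{7} + \frac{u}{7}$ ($C{\left(u,K \right)} = - \frac{-8 - u}{7} = \frac{8}{7} + \frac{u}{7}$)
$f = \frac{43}{2}$ ($f = - \frac{129}{1 \left(-6\right)} = - \frac{129}{-6} = \left(-129\right) \left(- \frac{1}{6}\right) = \frac{43}{2} \approx 21.5$)
$f T + C{\left(-12,2 \right)} = \frac{43}{2} \cdot \frac{1}{147} + \left(\frac{8}{7} + \frac{1}{7} \left(-12\right)\right) = \frac{43}{294} + \left(\frac{8}{7} - \frac{12}{7}\right) = \frac{43}{294} - \frac{4}{7} = - \frac{125}{294}$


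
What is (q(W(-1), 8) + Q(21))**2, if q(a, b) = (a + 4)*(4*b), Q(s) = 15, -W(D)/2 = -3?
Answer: 112225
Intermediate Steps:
W(D) = 6 (W(D) = -2*(-3) = 6)
q(a, b) = 4*b*(4 + a) (q(a, b) = (4 + a)*(4*b) = 4*b*(4 + a))
(q(W(-1), 8) + Q(21))**2 = (4*8*(4 + 6) + 15)**2 = (4*8*10 + 15)**2 = (320 + 15)**2 = 335**2 = 112225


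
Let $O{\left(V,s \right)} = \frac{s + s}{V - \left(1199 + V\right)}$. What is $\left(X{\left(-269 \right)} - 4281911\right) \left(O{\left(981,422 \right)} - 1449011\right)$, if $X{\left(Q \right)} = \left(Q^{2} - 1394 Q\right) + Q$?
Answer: $\frac{6662504761594489}{1199} \approx 5.5567 \cdot 10^{12}$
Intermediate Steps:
$X{\left(Q \right)} = Q^{2} - 1393 Q$
$O{\left(V,s \right)} = - \frac{2 s}{1199}$ ($O{\left(V,s \right)} = \frac{2 s}{-1199} = 2 s \left(- \frac{1}{1199}\right) = - \frac{2 s}{1199}$)
$\left(X{\left(-269 \right)} - 4281911\right) \left(O{\left(981,422 \right)} - 1449011\right) = \left(- 269 \left(-1393 - 269\right) - 4281911\right) \left(\left(- \frac{2}{1199}\right) 422 - 1449011\right) = \left(\left(-269\right) \left(-1662\right) - 4281911\right) \left(- \frac{844}{1199} - 1449011\right) = \left(447078 - 4281911\right) \left(- \frac{1737365033}{1199}\right) = \left(-3834833\right) \left(- \frac{1737365033}{1199}\right) = \frac{6662504761594489}{1199}$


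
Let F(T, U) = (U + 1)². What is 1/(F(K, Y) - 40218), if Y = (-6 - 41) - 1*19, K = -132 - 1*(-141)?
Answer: -1/35993 ≈ -2.7783e-5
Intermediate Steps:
K = 9 (K = -132 + 141 = 9)
Y = -66 (Y = -47 - 19 = -66)
F(T, U) = (1 + U)²
1/(F(K, Y) - 40218) = 1/((1 - 66)² - 40218) = 1/((-65)² - 40218) = 1/(4225 - 40218) = 1/(-35993) = -1/35993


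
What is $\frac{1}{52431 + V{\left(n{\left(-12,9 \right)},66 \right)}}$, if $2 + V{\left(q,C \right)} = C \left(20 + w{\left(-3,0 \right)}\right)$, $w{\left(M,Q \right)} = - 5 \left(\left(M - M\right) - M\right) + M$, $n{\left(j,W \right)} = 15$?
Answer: $\frac{1}{52561} \approx 1.9026 \cdot 10^{-5}$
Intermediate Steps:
$w{\left(M,Q \right)} = 6 M$ ($w{\left(M,Q \right)} = - 5 \left(0 - M\right) + M = - 5 \left(- M\right) + M = 5 M + M = 6 M$)
$V{\left(q,C \right)} = -2 + 2 C$ ($V{\left(q,C \right)} = -2 + C \left(20 + 6 \left(-3\right)\right) = -2 + C \left(20 - 18\right) = -2 + C 2 = -2 + 2 C$)
$\frac{1}{52431 + V{\left(n{\left(-12,9 \right)},66 \right)}} = \frac{1}{52431 + \left(-2 + 2 \cdot 66\right)} = \frac{1}{52431 + \left(-2 + 132\right)} = \frac{1}{52431 + 130} = \frac{1}{52561}$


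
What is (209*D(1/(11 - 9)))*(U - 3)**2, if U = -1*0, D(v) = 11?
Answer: 20691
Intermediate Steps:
U = 0
(209*D(1/(11 - 9)))*(U - 3)**2 = (209*11)*(0 - 3)**2 = 2299*(-3)**2 = 2299*9 = 20691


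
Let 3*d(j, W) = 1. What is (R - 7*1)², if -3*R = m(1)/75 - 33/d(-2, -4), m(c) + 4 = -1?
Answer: 1371241/2025 ≈ 677.16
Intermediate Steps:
d(j, W) = ⅓ (d(j, W) = (⅓)*1 = ⅓)
m(c) = -5 (m(c) = -4 - 1 = -5)
R = 1486/45 (R = -(-5/75 - 33/⅓)/3 = -(-5*1/75 - 33*3)/3 = -(-1/15 - 99)/3 = -⅓*(-1486/15) = 1486/45 ≈ 33.022)
(R - 7*1)² = (1486/45 - 7*1)² = (1486/45 - 7)² = (1171/45)² = 1371241/2025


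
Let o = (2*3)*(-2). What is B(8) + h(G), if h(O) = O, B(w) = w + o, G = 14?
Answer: 10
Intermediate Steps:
o = -12 (o = 6*(-2) = -12)
B(w) = -12 + w (B(w) = w - 12 = -12 + w)
B(8) + h(G) = (-12 + 8) + 14 = -4 + 14 = 10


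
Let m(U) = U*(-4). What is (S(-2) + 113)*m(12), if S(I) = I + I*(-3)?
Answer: -5616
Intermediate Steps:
m(U) = -4*U
S(I) = -2*I (S(I) = I - 3*I = -2*I)
(S(-2) + 113)*m(12) = (-2*(-2) + 113)*(-4*12) = (4 + 113)*(-48) = 117*(-48) = -5616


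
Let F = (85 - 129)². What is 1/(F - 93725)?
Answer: -1/91789 ≈ -1.0895e-5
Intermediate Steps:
F = 1936 (F = (-44)² = 1936)
1/(F - 93725) = 1/(1936 - 93725) = 1/(-91789) = -1/91789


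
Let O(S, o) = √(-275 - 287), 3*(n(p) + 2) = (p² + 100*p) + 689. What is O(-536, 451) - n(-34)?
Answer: 1561/3 + I*√562 ≈ 520.33 + 23.707*I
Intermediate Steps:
n(p) = 683/3 + p²/3 + 100*p/3 (n(p) = -2 + ((p² + 100*p) + 689)/3 = -2 + (689 + p² + 100*p)/3 = -2 + (689/3 + p²/3 + 100*p/3) = 683/3 + p²/3 + 100*p/3)
O(S, o) = I*√562 (O(S, o) = √(-562) = I*√562)
O(-536, 451) - n(-34) = I*√562 - (683/3 + (⅓)*(-34)² + (100/3)*(-34)) = I*√562 - (683/3 + (⅓)*1156 - 3400/3) = I*√562 - (683/3 + 1156/3 - 3400/3) = I*√562 - 1*(-1561/3) = I*√562 + 1561/3 = 1561/3 + I*√562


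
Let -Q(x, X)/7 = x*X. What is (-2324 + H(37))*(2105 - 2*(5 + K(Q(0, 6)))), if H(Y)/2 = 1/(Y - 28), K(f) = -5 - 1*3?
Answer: -44149454/9 ≈ -4.9055e+6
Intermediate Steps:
Q(x, X) = -7*X*x (Q(x, X) = -7*x*X = -7*X*x)
K(f) = -8 (K(f) = -5 - 3 = -8)
H(Y) = 2/(-28 + Y) (H(Y) = 2/(Y - 28) = 2/(-28 + Y))
(-2324 + H(37))*(2105 - 2*(5 + K(Q(0, 6)))) = (-2324 + 2/(-28 + 37))*(2105 - 2*(5 - 8)) = (-2324 + 2/9)*(2105 - 2*(-3)) = (-2324 + 2*(⅑))*(2105 + 6) = (-2324 + 2/9)*2111 = -20914/9*2111 = -44149454/9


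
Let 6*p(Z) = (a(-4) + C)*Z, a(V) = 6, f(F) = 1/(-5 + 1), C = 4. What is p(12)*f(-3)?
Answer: -5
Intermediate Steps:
f(F) = -¼ (f(F) = 1/(-4) = -¼)
p(Z) = 5*Z/3 (p(Z) = ((6 + 4)*Z)/6 = (10*Z)/6 = 5*Z/3)
p(12)*f(-3) = ((5/3)*12)*(-¼) = 20*(-¼) = -5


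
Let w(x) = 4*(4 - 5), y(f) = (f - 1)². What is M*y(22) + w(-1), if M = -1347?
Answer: -594031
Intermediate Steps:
y(f) = (-1 + f)²
w(x) = -4 (w(x) = 4*(-1) = -4)
M*y(22) + w(-1) = -1347*(-1 + 22)² - 4 = -1347*21² - 4 = -1347*441 - 4 = -594027 - 4 = -594031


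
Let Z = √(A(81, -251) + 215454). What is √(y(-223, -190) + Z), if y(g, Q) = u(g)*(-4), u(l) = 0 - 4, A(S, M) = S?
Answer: √(16 + √215535) ≈ 21.915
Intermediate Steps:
u(l) = -4
y(g, Q) = 16 (y(g, Q) = -4*(-4) = 16)
Z = √215535 (Z = √(81 + 215454) = √215535 ≈ 464.26)
√(y(-223, -190) + Z) = √(16 + √215535)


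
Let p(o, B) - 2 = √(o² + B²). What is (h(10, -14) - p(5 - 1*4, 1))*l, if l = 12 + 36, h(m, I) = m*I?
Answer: -6816 - 48*√2 ≈ -6883.9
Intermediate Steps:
h(m, I) = I*m
p(o, B) = 2 + √(B² + o²) (p(o, B) = 2 + √(o² + B²) = 2 + √(B² + o²))
l = 48
(h(10, -14) - p(5 - 1*4, 1))*l = (-14*10 - (2 + √(1² + (5 - 1*4)²)))*48 = (-140 - (2 + √(1 + (5 - 4)²)))*48 = (-140 - (2 + √(1 + 1²)))*48 = (-140 - (2 + √(1 + 1)))*48 = (-140 - (2 + √2))*48 = (-140 + (-2 - √2))*48 = (-142 - √2)*48 = -6816 - 48*√2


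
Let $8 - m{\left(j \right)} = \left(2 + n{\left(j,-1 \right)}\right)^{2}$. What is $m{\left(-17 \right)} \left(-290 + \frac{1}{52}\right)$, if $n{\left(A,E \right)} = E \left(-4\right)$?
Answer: $\frac{105553}{13} \approx 8119.5$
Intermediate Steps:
$n{\left(A,E \right)} = - 4 E$
$m{\left(j \right)} = -28$ ($m{\left(j \right)} = 8 - \left(2 - -4\right)^{2} = 8 - \left(2 + 4\right)^{2} = 8 - 6^{2} = 8 - 36 = -28$)
$m{\left(-17 \right)} \left(-290 + \frac{1}{52}\right) = - 28 \left(-290 + \frac{1}{52}\right) = \left(-28\right) \left(- \frac{15079}{52}\right) = \frac{105553}{13}$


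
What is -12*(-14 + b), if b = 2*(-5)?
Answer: 288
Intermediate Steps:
b = -10
-12*(-14 + b) = -12*(-14 - 10) = -12*(-24) = 288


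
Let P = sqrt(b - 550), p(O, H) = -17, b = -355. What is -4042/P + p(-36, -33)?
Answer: -17 + 4042*I*sqrt(905)/905 ≈ -17.0 + 134.36*I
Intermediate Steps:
P = I*sqrt(905) (P = sqrt(-355 - 550) = sqrt(-905) = I*sqrt(905) ≈ 30.083*I)
-4042/P + p(-36, -33) = -4042*(-I*sqrt(905)/905) - 17 = -(-4042)*I*sqrt(905)/905 - 17 = 4042*I*sqrt(905)/905 - 17 = -17 + 4042*I*sqrt(905)/905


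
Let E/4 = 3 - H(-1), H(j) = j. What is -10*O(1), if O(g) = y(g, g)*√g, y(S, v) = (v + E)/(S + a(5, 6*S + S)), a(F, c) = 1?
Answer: -85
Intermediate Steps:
E = 16 (E = 4*(3 - 1*(-1)) = 4*(3 + 1) = 4*4 = 16)
y(S, v) = (16 + v)/(1 + S) (y(S, v) = (v + 16)/(S + 1) = (16 + v)/(1 + S))
O(g) = √g*(16 + g)/(1 + g) (O(g) = ((16 + g)/(1 + g))*√g = √g*(16 + g)/(1 + g))
-10*O(1) = -10*√1*(16 + 1)/(1 + 1) = -10*17/2 = -85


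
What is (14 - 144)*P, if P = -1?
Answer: 130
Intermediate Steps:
(14 - 144)*P = (14 - 144)*(-1) = -130*(-1) = 130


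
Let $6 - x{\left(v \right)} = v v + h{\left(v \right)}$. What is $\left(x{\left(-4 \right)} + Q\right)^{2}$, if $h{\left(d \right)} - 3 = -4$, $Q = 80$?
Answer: $5041$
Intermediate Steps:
$h{\left(d \right)} = -1$ ($h{\left(d \right)} = 3 - 4 = -1$)
$x{\left(v \right)} = 7 - v^{2}$ ($x{\left(v \right)} = 6 - \left(v v - 1\right) = 6 - \left(v^{2} - 1\right) = 6 - \left(-1 + v^{2}\right) = 7 - v^{2}$)
$\left(x{\left(-4 \right)} + Q\right)^{2} = \left(\left(7 - \left(-4\right)^{2}\right) + 80\right)^{2} = \left(\left(7 - 16\right) + 80\right)^{2} = \left(-9 + 80\right)^{2} = 71^{2} = 5041$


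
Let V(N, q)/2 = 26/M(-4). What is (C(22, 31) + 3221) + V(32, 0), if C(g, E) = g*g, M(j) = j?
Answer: 3692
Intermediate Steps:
C(g, E) = g²
V(N, q) = -13 (V(N, q) = 2*(26/(-4)) = 2*(26*(-¼)) = 2*(-13/2) = -13)
(C(22, 31) + 3221) + V(32, 0) = (22² + 3221) - 13 = (484 + 3221) - 13 = 3705 - 13 = 3692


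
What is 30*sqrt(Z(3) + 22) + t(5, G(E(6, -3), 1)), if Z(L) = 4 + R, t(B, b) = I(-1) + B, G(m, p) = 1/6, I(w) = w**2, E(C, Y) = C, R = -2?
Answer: 6 + 60*sqrt(6) ≈ 152.97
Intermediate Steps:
G(m, p) = 1/6
t(B, b) = 1 + B (t(B, b) = (-1)**2 + B = 1 + B)
Z(L) = 2 (Z(L) = 4 - 2 = 2)
30*sqrt(Z(3) + 22) + t(5, G(E(6, -3), 1)) = 30*sqrt(2 + 22) + (1 + 5) = 30*sqrt(24) + 6 = 30*(2*sqrt(6)) + 6 = 60*sqrt(6) + 6 = 6 + 60*sqrt(6)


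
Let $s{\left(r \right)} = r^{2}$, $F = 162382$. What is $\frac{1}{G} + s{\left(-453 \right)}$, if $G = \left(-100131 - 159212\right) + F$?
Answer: $\frac{19897269848}{96961} \approx 2.0521 \cdot 10^{5}$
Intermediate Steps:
$G = -96961$ ($G = \left(-100131 - 159212\right) + 162382 = -259343 + 162382 = -96961$)
$\frac{1}{G} + s{\left(-453 \right)} = \frac{1}{-96961} + \left(-453\right)^{2} = - \frac{1}{96961} + 205209 = \frac{19897269848}{96961}$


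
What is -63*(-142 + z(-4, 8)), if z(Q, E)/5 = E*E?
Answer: -11214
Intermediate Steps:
z(Q, E) = 5*E² (z(Q, E) = 5*(E*E) = 5*E²)
-63*(-142 + z(-4, 8)) = -63*(-142 + 5*8²) = -63*(-142 + 5*64) = -63*(-142 + 320) = -63*178 = -11214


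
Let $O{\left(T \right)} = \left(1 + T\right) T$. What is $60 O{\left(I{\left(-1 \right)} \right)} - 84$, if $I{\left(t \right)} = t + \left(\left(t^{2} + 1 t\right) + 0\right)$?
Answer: $-84$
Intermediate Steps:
$I{\left(t \right)} = t^{2} + 2 t$ ($I{\left(t \right)} = t + \left(\left(t^{2} + t\right) + 0\right) = t + \left(\left(t + t^{2}\right) + 0\right) = t + \left(t + t^{2}\right) = t^{2} + 2 t$)
$O{\left(T \right)} = T \left(1 + T\right)$
$60 O{\left(I{\left(-1 \right)} \right)} - 84 = 60 - (2 - 1) \left(1 - \left(2 - 1\right)\right) - 84 = 60 \left(-1\right) 1 \left(1 - 1\right) - 84 = 60 \left(- (1 - 1)\right) - 84 = 60 \left(\left(-1\right) 0\right) - 84 = 60 \cdot 0 - 84 = 0 - 84 = -84$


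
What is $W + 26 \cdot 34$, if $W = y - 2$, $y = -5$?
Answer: $877$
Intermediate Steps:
$W = -7$ ($W = -5 - 2 = -7$)
$W + 26 \cdot 34 = -7 + 26 \cdot 34 = -7 + 884 = 877$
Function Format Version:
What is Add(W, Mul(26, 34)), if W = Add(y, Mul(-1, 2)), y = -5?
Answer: 877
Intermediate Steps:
W = -7 (W = Add(-5, Mul(-1, 2)) = Add(-5, -2) = -7)
Add(W, Mul(26, 34)) = Add(-7, Mul(26, 34)) = Add(-7, 884) = 877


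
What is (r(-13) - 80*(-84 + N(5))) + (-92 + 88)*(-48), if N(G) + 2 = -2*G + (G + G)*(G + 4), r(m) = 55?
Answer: 727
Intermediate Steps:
N(G) = -2 - 2*G + 2*G*(4 + G) (N(G) = -2 + (-2*G + (G + G)*(G + 4)) = -2 + (-2*G + (2*G)*(4 + G)) = -2 + (-2*G + 2*G*(4 + G)) = -2 - 2*G + 2*G*(4 + G))
(r(-13) - 80*(-84 + N(5))) + (-92 + 88)*(-48) = (55 - 80*(-84 + (-2 + 2*5**2 + 6*5))) + (-92 + 88)*(-48) = (55 - 80*(-84 + (-2 + 2*25 + 30))) - 4*(-48) = (55 - 80*(-84 + (-2 + 50 + 30))) + 192 = (55 - 80*(-84 + 78)) + 192 = (55 - 80*(-6)) + 192 = (55 + 480) + 192 = 535 + 192 = 727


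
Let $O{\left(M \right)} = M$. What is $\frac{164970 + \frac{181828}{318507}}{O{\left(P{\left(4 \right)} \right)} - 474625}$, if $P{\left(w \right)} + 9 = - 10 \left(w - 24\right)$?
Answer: $- \frac{26272140809}{75555275019} \approx -0.34772$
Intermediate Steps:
$P{\left(w \right)} = 231 - 10 w$ ($P{\left(w \right)} = -9 - 10 \left(w - 24\right) = -9 - 10 \left(-24 + w\right) = -9 - \left(-240 + 10 w\right) = 231 - 10 w$)
$\frac{164970 + \frac{181828}{318507}}{O{\left(P{\left(4 \right)} \right)} - 474625} = \frac{164970 + \frac{181828}{318507}}{\left(231 - 40\right) - 474625} = \frac{164970 + 181828 \cdot \frac{1}{318507}}{\left(231 - 40\right) - 474625} = \frac{164970 + \frac{181828}{318507}}{191 - 474625} = \frac{52544281618}{318507 \left(-474434\right)} = \frac{52544281618}{318507} \left(- \frac{1}{474434}\right) = - \frac{26272140809}{75555275019}$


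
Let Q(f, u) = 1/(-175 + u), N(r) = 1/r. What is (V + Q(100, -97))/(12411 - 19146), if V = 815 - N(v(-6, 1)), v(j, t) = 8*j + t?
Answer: -2083837/17220048 ≈ -0.12101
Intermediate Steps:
v(j, t) = t + 8*j
V = 38306/47 (V = 815 - 1/(1 + 8*(-6)) = 815 - 1/(1 - 48) = 815 - 1/(-47) = 815 - 1*(-1/47) = 815 + 1/47 = 38306/47 ≈ 815.02)
(V + Q(100, -97))/(12411 - 19146) = (38306/47 + 1/(-175 - 97))/(12411 - 19146) = (38306/47 + 1/(-272))/(-6735) = (38306/47 - 1/272)*(-1/6735) = (10419185/12784)*(-1/6735) = -2083837/17220048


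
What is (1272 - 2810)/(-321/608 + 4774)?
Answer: -935104/2902271 ≈ -0.32220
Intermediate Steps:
(1272 - 2810)/(-321/608 + 4774) = -1538/(-321*1/608 + 4774) = -1538/(-321/608 + 4774) = -1538/2902271/608 = -1538*608/2902271 = -935104/2902271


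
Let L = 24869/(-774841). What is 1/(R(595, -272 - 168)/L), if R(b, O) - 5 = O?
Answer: 24869/337055835 ≈ 7.3783e-5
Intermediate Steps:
R(b, O) = 5 + O
L = -24869/774841 (L = 24869*(-1/774841) = -24869/774841 ≈ -0.032096)
1/(R(595, -272 - 168)/L) = 1/((5 + (-272 - 168))/(-24869/774841)) = 1/((5 - 440)*(-774841/24869)) = 1/(-435*(-774841/24869)) = 1/(337055835/24869) = 24869/337055835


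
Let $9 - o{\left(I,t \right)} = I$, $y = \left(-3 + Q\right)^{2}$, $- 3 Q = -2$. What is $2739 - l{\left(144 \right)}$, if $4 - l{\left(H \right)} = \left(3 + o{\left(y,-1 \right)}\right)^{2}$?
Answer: $\frac{225016}{81} \approx 2778.0$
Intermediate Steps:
$Q = \frac{2}{3}$ ($Q = \left(- \frac{1}{3}\right) \left(-2\right) = \frac{2}{3} \approx 0.66667$)
$y = \frac{49}{9}$ ($y = \left(-3 + \frac{2}{3}\right)^{2} = \left(- \frac{7}{3}\right)^{2} = \frac{49}{9} \approx 5.4444$)
$o{\left(I,t \right)} = 9 - I$
$l{\left(H \right)} = - \frac{3157}{81}$ ($l{\left(H \right)} = 4 - \left(3 + \left(9 - \frac{49}{9}\right)\right)^{2} = 4 - \left(3 + \frac{32}{9}\right)^{2} = 4 - \left(\frac{59}{9}\right)^{2} = 4 - \frac{3481}{81} = - \frac{3157}{81}$)
$2739 - l{\left(144 \right)} = 2739 - - \frac{3157}{81} = 2739 + \frac{3157}{81} = \frac{225016}{81}$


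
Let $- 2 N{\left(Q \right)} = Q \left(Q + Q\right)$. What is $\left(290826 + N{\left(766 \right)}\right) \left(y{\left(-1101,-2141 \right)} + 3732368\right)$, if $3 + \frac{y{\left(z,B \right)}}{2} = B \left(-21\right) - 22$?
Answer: $-1131115483200$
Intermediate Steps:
$N{\left(Q \right)} = - Q^{2}$ ($N{\left(Q \right)} = - \frac{Q \left(Q + Q\right)}{2} = - \frac{Q 2 Q}{2} = - \frac{2 Q^{2}}{2} = - Q^{2}$)
$y{\left(z,B \right)} = -50 - 42 B$ ($y{\left(z,B \right)} = -6 + 2 \left(B \left(-21\right) - 22\right) = -6 + 2 \left(- 21 B - 22\right) = -6 + 2 \left(-22 - 21 B\right) = -6 - \left(44 + 42 B\right) = -50 - 42 B$)
$\left(290826 + N{\left(766 \right)}\right) \left(y{\left(-1101,-2141 \right)} + 3732368\right) = \left(290826 - 766^{2}\right) \left(\left(-50 - -89922\right) + 3732368\right) = \left(290826 - 586756\right) \left(\left(-50 + 89922\right) + 3732368\right) = \left(290826 - 586756\right) \left(89872 + 3732368\right) = \left(-295930\right) 3822240 = -1131115483200$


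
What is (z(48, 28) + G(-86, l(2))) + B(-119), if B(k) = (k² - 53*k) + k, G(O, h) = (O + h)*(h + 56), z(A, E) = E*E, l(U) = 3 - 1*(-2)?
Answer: 16192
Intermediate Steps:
l(U) = 5 (l(U) = 3 + 2 = 5)
z(A, E) = E²
G(O, h) = (56 + h)*(O + h) (G(O, h) = (O + h)*(56 + h) = (56 + h)*(O + h))
B(k) = k² - 52*k
(z(48, 28) + G(-86, l(2))) + B(-119) = (28² + (5² + 56*(-86) + 56*5 - 86*5)) - 119*(-52 - 119) = (784 + (25 - 4816 + 280 - 430)) - 119*(-171) = (784 - 4941) + 20349 = -4157 + 20349 = 16192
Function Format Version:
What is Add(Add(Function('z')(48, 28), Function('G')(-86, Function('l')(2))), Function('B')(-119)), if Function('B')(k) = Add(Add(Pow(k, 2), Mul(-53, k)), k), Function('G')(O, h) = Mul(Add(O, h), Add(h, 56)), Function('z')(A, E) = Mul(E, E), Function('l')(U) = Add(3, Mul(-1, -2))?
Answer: 16192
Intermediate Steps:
Function('l')(U) = 5 (Function('l')(U) = Add(3, 2) = 5)
Function('z')(A, E) = Pow(E, 2)
Function('G')(O, h) = Mul(Add(56, h), Add(O, h)) (Function('G')(O, h) = Mul(Add(O, h), Add(56, h)) = Mul(Add(56, h), Add(O, h)))
Function('B')(k) = Add(Pow(k, 2), Mul(-52, k))
Add(Add(Function('z')(48, 28), Function('G')(-86, Function('l')(2))), Function('B')(-119)) = Add(Add(Pow(28, 2), Add(Pow(5, 2), Mul(56, -86), Mul(56, 5), Mul(-86, 5))), Mul(-119, Add(-52, -119))) = Add(Add(784, Add(25, -4816, 280, -430)), Mul(-119, -171)) = Add(Add(784, -4941), 20349) = Add(-4157, 20349) = 16192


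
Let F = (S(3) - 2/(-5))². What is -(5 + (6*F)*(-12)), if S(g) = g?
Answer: 20683/25 ≈ 827.32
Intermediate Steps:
F = 289/25 (F = (3 - 2/(-5))² = (3 - 2*(-⅕))² = (3 + ⅖)² = (17/5)² = 289/25 ≈ 11.560)
-(5 + (6*F)*(-12)) = -(5 + (6*(289/25))*(-12)) = -(5 + (1734/25)*(-12)) = -(5 - 20808/25) = -1*(-20683/25) = 20683/25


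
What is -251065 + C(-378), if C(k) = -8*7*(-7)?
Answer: -250673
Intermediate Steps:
C(k) = 392 (C(k) = -56*(-7) = 392)
-251065 + C(-378) = -251065 + 392 = -250673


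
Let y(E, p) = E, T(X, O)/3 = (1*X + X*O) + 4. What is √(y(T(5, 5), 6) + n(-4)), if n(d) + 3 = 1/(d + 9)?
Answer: 4*√155/5 ≈ 9.9599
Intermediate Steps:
T(X, O) = 12 + 3*X + 3*O*X (T(X, O) = 3*((1*X + X*O) + 4) = 3*((X + O*X) + 4) = 3*(4 + X + O*X) = 12 + 3*X + 3*O*X)
n(d) = -3 + 1/(9 + d) (n(d) = -3 + 1/(d + 9) = -3 + 1/(9 + d))
√(y(T(5, 5), 6) + n(-4)) = √((12 + 3*5 + 3*5*5) + (-26 - 3*(-4))/(9 - 4)) = √((12 + 15 + 75) + (-26 + 12)/5) = √(102 + (⅕)*(-14)) = √(102 - 14/5) = √(496/5) = 4*√155/5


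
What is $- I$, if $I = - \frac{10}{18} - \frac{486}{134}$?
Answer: $\frac{2522}{603} \approx 4.1824$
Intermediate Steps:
$I = - \frac{2522}{603}$ ($I = \left(-10\right) \frac{1}{18} - \frac{243}{67} = - \frac{5}{9} - \frac{243}{67} = - \frac{2522}{603} \approx -4.1824$)
$- I = \left(-1\right) \left(- \frac{2522}{603}\right) = \frac{2522}{603}$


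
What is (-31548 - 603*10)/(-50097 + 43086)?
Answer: 12526/2337 ≈ 5.3599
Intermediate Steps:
(-31548 - 603*10)/(-50097 + 43086) = (-31548 - 6030)/(-7011) = -37578*(-1/7011) = 12526/2337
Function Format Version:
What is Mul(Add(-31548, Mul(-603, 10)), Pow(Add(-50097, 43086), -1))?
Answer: Rational(12526, 2337) ≈ 5.3599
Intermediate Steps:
Mul(Add(-31548, Mul(-603, 10)), Pow(Add(-50097, 43086), -1)) = Mul(Add(-31548, -6030), Pow(-7011, -1)) = Mul(-37578, Rational(-1, 7011)) = Rational(12526, 2337)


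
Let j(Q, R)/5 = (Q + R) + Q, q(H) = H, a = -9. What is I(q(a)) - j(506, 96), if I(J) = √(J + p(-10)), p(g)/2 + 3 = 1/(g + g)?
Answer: -5540 + I*√1510/10 ≈ -5540.0 + 3.8859*I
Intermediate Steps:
p(g) = -6 + 1/g (p(g) = -6 + 2/(g + g) = -6 + 2/((2*g)) = -6 + 2*(1/(2*g)) = -6 + 1/g)
I(J) = √(-61/10 + J) (I(J) = √(J + (-6 + 1/(-10))) = √(J + (-6 - ⅒)) = √(J - 61/10) = √(-61/10 + J))
j(Q, R) = 5*R + 10*Q (j(Q, R) = 5*((Q + R) + Q) = 5*(R + 2*Q) = 5*R + 10*Q)
I(q(a)) - j(506, 96) = √(-610 + 100*(-9))/10 - (5*96 + 10*506) = √(-610 - 900)/10 - (480 + 5060) = √(-1510)/10 - 1*5540 = (I*√1510)/10 - 5540 = I*√1510/10 - 5540 = -5540 + I*√1510/10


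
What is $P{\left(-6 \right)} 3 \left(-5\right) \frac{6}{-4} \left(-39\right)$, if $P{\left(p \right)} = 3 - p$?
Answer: $- \frac{15795}{2} \approx -7897.5$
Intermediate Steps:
$P{\left(-6 \right)} 3 \left(-5\right) \frac{6}{-4} \left(-39\right) = \left(3 - -6\right) 3 \left(-5\right) \frac{6}{-4} \left(-39\right) = \left(3 + 6\right) \left(- 15 \cdot 6 \left(- \frac{1}{4}\right)\right) \left(-39\right) = 9 \left(\left(-15\right) \left(- \frac{3}{2}\right)\right) \left(-39\right) = 9 \cdot \frac{45}{2} \left(-39\right) = \frac{405}{2} \left(-39\right) = - \frac{15795}{2}$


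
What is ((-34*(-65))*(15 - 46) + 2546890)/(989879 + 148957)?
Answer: 619595/284709 ≈ 2.1762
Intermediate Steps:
((-34*(-65))*(15 - 46) + 2546890)/(989879 + 148957) = (2210*(-31) + 2546890)/1138836 = (-68510 + 2546890)*(1/1138836) = 2478380*(1/1138836) = 619595/284709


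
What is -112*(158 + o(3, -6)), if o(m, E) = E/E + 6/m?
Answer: -18032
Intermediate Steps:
o(m, E) = 1 + 6/m
-112*(158 + o(3, -6)) = -112*(158 + (6 + 3)/3) = -112*(158 + (⅓)*9) = -112*(158 + 3) = -112*161 = -18032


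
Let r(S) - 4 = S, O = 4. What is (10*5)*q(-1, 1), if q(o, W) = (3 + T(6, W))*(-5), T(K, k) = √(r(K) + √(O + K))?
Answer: -750 - 250*√(10 + √10) ≈ -1657.0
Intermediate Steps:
r(S) = 4 + S
T(K, k) = √(4 + K + √(4 + K)) (T(K, k) = √((4 + K) + √(4 + K)) = √(4 + K + √(4 + K)))
q(o, W) = -15 - 5*√(10 + √10) (q(o, W) = (3 + √(4 + 6 + √(4 + 6)))*(-5) = (3 + √(4 + 6 + √10))*(-5) = (3 + √(10 + √10))*(-5) = -15 - 5*√(10 + √10))
(10*5)*q(-1, 1) = (10*5)*(-15 - 5*√(10 + √10)) = 50*(-15 - 5*√(10 + √10)) = -750 - 250*√(10 + √10)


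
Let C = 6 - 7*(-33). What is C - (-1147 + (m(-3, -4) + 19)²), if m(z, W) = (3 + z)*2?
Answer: 1023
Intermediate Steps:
m(z, W) = 6 + 2*z
C = 237 (C = 6 + 231 = 237)
C - (-1147 + (m(-3, -4) + 19)²) = 237 - (-1147 + ((6 + 2*(-3)) + 19)²) = 237 - (-1147 + ((6 - 6) + 19)²) = 237 - (-1147 + (0 + 19)²) = 237 - (-1147 + 19²) = 237 - (-1147 + 361) = 237 - 1*(-786) = 237 + 786 = 1023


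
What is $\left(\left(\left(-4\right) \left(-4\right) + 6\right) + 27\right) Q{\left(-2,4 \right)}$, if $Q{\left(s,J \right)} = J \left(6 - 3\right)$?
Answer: $588$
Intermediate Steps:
$Q{\left(s,J \right)} = 3 J$ ($Q{\left(s,J \right)} = J 3 = 3 J$)
$\left(\left(\left(-4\right) \left(-4\right) + 6\right) + 27\right) Q{\left(-2,4 \right)} = \left(\left(\left(-4\right) \left(-4\right) + 6\right) + 27\right) 3 \cdot 4 = \left(\left(16 + 6\right) + 27\right) 12 = \left(22 + 27\right) 12 = 49 \cdot 12 = 588$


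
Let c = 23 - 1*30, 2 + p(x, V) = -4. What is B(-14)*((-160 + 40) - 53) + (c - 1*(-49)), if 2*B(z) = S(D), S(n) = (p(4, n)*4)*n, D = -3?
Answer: -6186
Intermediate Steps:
p(x, V) = -6 (p(x, V) = -2 - 4 = -6)
S(n) = -24*n (S(n) = (-6*4)*n = -24*n)
c = -7 (c = 23 - 30 = -7)
B(z) = 36 (B(z) = (-24*(-3))/2 = (½)*72 = 36)
B(-14)*((-160 + 40) - 53) + (c - 1*(-49)) = 36*((-160 + 40) - 53) + (-7 - 1*(-49)) = 36*(-120 - 53) + (-7 + 49) = 36*(-173) + 42 = -6228 + 42 = -6186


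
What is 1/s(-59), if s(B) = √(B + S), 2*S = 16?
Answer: -I*√51/51 ≈ -0.14003*I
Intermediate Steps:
S = 8 (S = (½)*16 = 8)
s(B) = √(8 + B) (s(B) = √(B + 8) = √(8 + B))
1/s(-59) = 1/(√(8 - 59)) = 1/(√(-51)) = 1/(I*√51) = -I*√51/51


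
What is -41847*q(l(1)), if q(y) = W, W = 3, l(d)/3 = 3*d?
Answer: -125541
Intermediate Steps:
l(d) = 9*d (l(d) = 3*(3*d) = 9*d)
q(y) = 3
-41847*q(l(1)) = -41847*3 = -125541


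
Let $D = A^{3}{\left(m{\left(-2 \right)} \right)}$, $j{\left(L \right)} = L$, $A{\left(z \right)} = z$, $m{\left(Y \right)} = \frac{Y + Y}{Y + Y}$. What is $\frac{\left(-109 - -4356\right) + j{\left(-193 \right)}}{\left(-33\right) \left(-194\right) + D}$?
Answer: $\frac{4054}{6403} \approx 0.63314$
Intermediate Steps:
$m{\left(Y \right)} = 1$ ($m{\left(Y \right)} = \frac{2 Y}{2 Y} = 2 Y \frac{1}{2 Y} = 1$)
$D = 1$ ($D = 1^{3} = 1$)
$\frac{\left(-109 - -4356\right) + j{\left(-193 \right)}}{\left(-33\right) \left(-194\right) + D} = \frac{\left(-109 - -4356\right) - 193}{\left(-33\right) \left(-194\right) + 1} = \frac{\left(-109 + 4356\right) - 193}{6402 + 1} = \frac{4247 - 193}{6403} = 4054 \cdot \frac{1}{6403} = \frac{4054}{6403}$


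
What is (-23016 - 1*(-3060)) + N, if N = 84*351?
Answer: 9528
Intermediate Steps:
N = 29484
(-23016 - 1*(-3060)) + N = (-23016 - 1*(-3060)) + 29484 = (-23016 + 3060) + 29484 = -19956 + 29484 = 9528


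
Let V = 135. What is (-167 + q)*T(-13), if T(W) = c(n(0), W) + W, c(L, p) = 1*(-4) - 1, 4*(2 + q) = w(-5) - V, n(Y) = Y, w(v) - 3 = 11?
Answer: 7173/2 ≈ 3586.5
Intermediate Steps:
w(v) = 14 (w(v) = 3 + 11 = 14)
q = -129/4 (q = -2 + (14 - 1*135)/4 = -2 + (14 - 135)/4 = -2 + (1/4)*(-121) = -2 - 121/4 = -129/4 ≈ -32.250)
c(L, p) = -5 (c(L, p) = -4 - 1 = -5)
T(W) = -5 + W
(-167 + q)*T(-13) = (-167 - 129/4)*(-5 - 13) = -797/4*(-18) = 7173/2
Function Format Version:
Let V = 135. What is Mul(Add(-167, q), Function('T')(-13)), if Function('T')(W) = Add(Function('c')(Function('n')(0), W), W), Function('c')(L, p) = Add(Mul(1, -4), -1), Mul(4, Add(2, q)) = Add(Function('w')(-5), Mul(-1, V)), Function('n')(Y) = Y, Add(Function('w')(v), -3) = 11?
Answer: Rational(7173, 2) ≈ 3586.5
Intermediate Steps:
Function('w')(v) = 14 (Function('w')(v) = Add(3, 11) = 14)
q = Rational(-129, 4) (q = Add(-2, Mul(Rational(1, 4), Add(14, Mul(-1, 135)))) = Add(-2, Mul(Rational(1, 4), Add(14, -135))) = Add(-2, Mul(Rational(1, 4), -121)) = Add(-2, Rational(-121, 4)) = Rational(-129, 4) ≈ -32.250)
Function('c')(L, p) = -5 (Function('c')(L, p) = Add(-4, -1) = -5)
Function('T')(W) = Add(-5, W)
Mul(Add(-167, q), Function('T')(-13)) = Mul(Add(-167, Rational(-129, 4)), Add(-5, -13)) = Mul(Rational(-797, 4), -18) = Rational(7173, 2)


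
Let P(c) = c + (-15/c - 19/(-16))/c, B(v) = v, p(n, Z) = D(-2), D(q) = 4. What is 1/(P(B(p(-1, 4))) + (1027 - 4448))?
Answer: -64/218729 ≈ -0.00029260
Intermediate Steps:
p(n, Z) = 4
P(c) = c + (19/16 - 15/c)/c (P(c) = c + (-15/c - 19*(-1/16))/c = c + (-15/c + 19/16)/c = c + (19/16 - 15/c)/c)
1/(P(B(p(-1, 4))) + (1027 - 4448)) = 1/((4 - 15/4² + (19/16)/4) + (1027 - 4448)) = 1/((4 - 15*1/16 + (19/16)*(¼)) - 3421) = 1/((4 - 15/16 + 19/64) - 3421) = 1/(215/64 - 3421) = 1/(-218729/64) = -64/218729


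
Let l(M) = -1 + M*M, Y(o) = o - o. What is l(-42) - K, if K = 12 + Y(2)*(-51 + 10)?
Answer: 1751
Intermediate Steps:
Y(o) = 0
l(M) = -1 + M²
K = 12 (K = 12 + 0*(-51 + 10) = 12 + 0*(-41) = 12 + 0 = 12)
l(-42) - K = (-1 + (-42)²) - 1*12 = (-1 + 1764) - 12 = 1763 - 12 = 1751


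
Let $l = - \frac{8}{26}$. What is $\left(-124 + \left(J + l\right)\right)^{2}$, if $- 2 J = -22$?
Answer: $\frac{2169729}{169} \approx 12839.0$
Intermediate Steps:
$J = 11$ ($J = \left(- \frac{1}{2}\right) \left(-22\right) = 11$)
$l = - \frac{4}{13}$ ($l = \left(-8\right) \frac{1}{26} = - \frac{4}{13} \approx -0.30769$)
$\left(-124 + \left(J + l\right)\right)^{2} = \left(-124 + \left(11 - \frac{4}{13}\right)\right)^{2} = \left(-124 + \frac{139}{13}\right)^{2} = \left(- \frac{1473}{13}\right)^{2} = \frac{2169729}{169}$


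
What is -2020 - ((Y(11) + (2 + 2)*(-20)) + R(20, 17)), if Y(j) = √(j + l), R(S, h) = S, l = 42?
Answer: -1960 - √53 ≈ -1967.3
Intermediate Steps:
Y(j) = √(42 + j) (Y(j) = √(j + 42) = √(42 + j))
-2020 - ((Y(11) + (2 + 2)*(-20)) + R(20, 17)) = -2020 - ((√(42 + 11) + (2 + 2)*(-20)) + 20) = -2020 - ((√53 + 4*(-20)) + 20) = -2020 - ((√53 - 80) + 20) = -2020 - ((-80 + √53) + 20) = -2020 - (-60 + √53) = -2020 + (60 - √53) = -1960 - √53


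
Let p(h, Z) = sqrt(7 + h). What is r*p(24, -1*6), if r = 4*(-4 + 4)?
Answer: 0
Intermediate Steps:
r = 0 (r = 4*0 = 0)
r*p(24, -1*6) = 0*sqrt(7 + 24) = 0*sqrt(31) = 0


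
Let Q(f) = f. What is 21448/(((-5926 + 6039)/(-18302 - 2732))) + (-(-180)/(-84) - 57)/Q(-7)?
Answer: -22105677586/5537 ≈ -3.9924e+6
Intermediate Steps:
21448/(((-5926 + 6039)/(-18302 - 2732))) + (-(-180)/(-84) - 57)/Q(-7) = 21448/(((-5926 + 6039)/(-18302 - 2732))) + (-(-180)/(-84) - 57)/(-7) = 21448/((113/(-21034))) + (-(-180)*(-1)/84 - 57)*(-⅐) = 21448/((113*(-1/21034))) + (-4*15/28 - 57)*(-⅐) = 21448/(-113/21034) + (-15/7 - 57)*(-⅐) = 21448*(-21034/113) - 414/7*(-⅐) = -451137232/113 + 414/49 = -22105677586/5537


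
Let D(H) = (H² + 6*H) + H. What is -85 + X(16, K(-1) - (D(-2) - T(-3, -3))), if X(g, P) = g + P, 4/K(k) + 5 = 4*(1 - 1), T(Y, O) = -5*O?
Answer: -224/5 ≈ -44.800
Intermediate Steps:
D(H) = H² + 7*H
K(k) = -⅘ (K(k) = 4/(-5 + 4*(1 - 1)) = 4/(-5 + 4*0) = 4/(-5 + 0) = 4/(-5) = 4*(-⅕) = -⅘)
X(g, P) = P + g
-85 + X(16, K(-1) - (D(-2) - T(-3, -3))) = -85 + ((-⅘ - (-2*(7 - 2) - (-5)*(-3))) + 16) = -85 + ((-⅘ - (-2*5 - 1*15)) + 16) = -85 + ((-⅘ - (-10 - 15)) + 16) = -85 + ((-⅘ - 1*(-25)) + 16) = -85 + ((-⅘ + 25) + 16) = -85 + (121/5 + 16) = -85 + 201/5 = -224/5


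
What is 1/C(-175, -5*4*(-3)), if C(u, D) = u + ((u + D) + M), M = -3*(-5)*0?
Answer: -1/290 ≈ -0.0034483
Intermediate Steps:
M = 0 (M = 15*0 = 0)
C(u, D) = D + 2*u (C(u, D) = u + ((u + D) + 0) = u + ((D + u) + 0) = u + (D + u) = D + 2*u)
1/C(-175, -5*4*(-3)) = 1/(-5*4*(-3) + 2*(-175)) = 1/(-20*(-3) - 350) = 1/(60 - 350) = 1/(-290) = -1/290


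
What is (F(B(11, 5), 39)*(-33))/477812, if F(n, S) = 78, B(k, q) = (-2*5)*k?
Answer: -1287/238906 ≈ -0.0053871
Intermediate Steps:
B(k, q) = -10*k
(F(B(11, 5), 39)*(-33))/477812 = (78*(-33))/477812 = -2574*1/477812 = -1287/238906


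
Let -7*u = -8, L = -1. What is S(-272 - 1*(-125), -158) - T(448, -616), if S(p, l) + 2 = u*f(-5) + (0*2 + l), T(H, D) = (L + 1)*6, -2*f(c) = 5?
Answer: -1140/7 ≈ -162.86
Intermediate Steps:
u = 8/7 (u = -⅐*(-8) = 8/7 ≈ 1.1429)
f(c) = -5/2 (f(c) = -½*5 = -5/2)
T(H, D) = 0 (T(H, D) = (-1 + 1)*6 = 0*6 = 0)
S(p, l) = -34/7 + l (S(p, l) = -2 + ((8/7)*(-5/2) + (0*2 + l)) = -2 + (-20/7 + (0 + l)) = -2 + (-20/7 + l) = -34/7 + l)
S(-272 - 1*(-125), -158) - T(448, -616) = (-34/7 - 158) - 1*0 = -1140/7 + 0 = -1140/7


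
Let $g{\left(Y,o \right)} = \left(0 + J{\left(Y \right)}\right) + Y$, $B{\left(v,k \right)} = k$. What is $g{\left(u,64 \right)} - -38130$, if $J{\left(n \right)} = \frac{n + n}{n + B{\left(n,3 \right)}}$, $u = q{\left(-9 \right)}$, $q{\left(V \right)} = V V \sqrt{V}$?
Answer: $\frac{125111091}{3281} + \frac{797364 i}{3281} \approx 38132.0 + 243.02 i$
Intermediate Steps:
$q{\left(V \right)} = V^{\frac{5}{2}}$ ($q{\left(V \right)} = V^{2} \sqrt{V} = V^{\frac{5}{2}}$)
$u = 243 i$ ($u = \left(-9\right)^{\frac{5}{2}} = 243 i \approx 243.0 i$)
$J{\left(n \right)} = \frac{2 n}{3 + n}$ ($J{\left(n \right)} = \frac{n + n}{n + 3} = \frac{2 n}{3 + n}$)
$g{\left(Y,o \right)} = Y + \frac{2 Y}{3 + Y}$ ($g{\left(Y,o \right)} = \left(0 + \frac{2 Y}{3 + Y}\right) + Y = \frac{2 Y}{3 + Y} + Y = Y + \frac{2 Y}{3 + Y}$)
$g{\left(u,64 \right)} - -38130 = \frac{243 i \left(5 + 243 i\right)}{3 + 243 i} - -38130 = 243 i \frac{3 - 243 i}{59058} \left(5 + 243 i\right) + 38130 = \frac{27 i \left(3 - 243 i\right) \left(5 + 243 i\right)}{6562} + 38130 = 38130 + \frac{27 i \left(3 - 243 i\right) \left(5 + 243 i\right)}{6562}$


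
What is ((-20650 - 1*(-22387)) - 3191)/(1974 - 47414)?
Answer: 727/22720 ≈ 0.031998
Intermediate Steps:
((-20650 - 1*(-22387)) - 3191)/(1974 - 47414) = ((-20650 + 22387) - 3191)/(-45440) = (1737 - 3191)*(-1/45440) = -1454*(-1/45440) = 727/22720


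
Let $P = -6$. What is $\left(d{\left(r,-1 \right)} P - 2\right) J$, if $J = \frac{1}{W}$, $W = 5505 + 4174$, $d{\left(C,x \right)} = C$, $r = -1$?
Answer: $\frac{4}{9679} \approx 0.00041327$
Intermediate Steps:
$W = 9679$
$J = \frac{1}{9679} \approx 0.00010332$
$\left(d{\left(r,-1 \right)} P - 2\right) J = \left(\left(-1\right) \left(-6\right) - 2\right) \frac{1}{9679} = \left(6 - 2\right) \frac{1}{9679} = 4 \cdot \frac{1}{9679} = \frac{4}{9679}$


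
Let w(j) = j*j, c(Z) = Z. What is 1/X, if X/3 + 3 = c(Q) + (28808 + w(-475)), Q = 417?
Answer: 1/764541 ≈ 1.3080e-6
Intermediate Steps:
w(j) = j**2
X = 764541 (X = -9 + 3*(417 + (28808 + (-475)**2)) = -9 + 3*(417 + (28808 + 225625)) = -9 + 3*(417 + 254433) = -9 + 3*254850 = -9 + 764550 = 764541)
1/X = 1/764541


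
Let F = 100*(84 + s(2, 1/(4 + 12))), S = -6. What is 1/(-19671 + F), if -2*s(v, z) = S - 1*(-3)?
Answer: -1/11121 ≈ -8.9920e-5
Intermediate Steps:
s(v, z) = 3/2 (s(v, z) = -(-6 - 1*(-3))/2 = -(-6 + 3)/2 = -½*(-3) = 3/2)
F = 8550 (F = 100*(84 + 3/2) = 100*(171/2) = 8550)
1/(-19671 + F) = 1/(-19671 + 8550) = 1/(-11121) = -1/11121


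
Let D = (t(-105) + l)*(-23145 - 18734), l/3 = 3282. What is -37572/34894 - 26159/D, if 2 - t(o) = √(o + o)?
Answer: -38148025302143906/35431055359816841 + 26159*I*√210/4061564207006 ≈ -1.0767 + 9.3333e-8*I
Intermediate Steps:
l = 9846 (l = 3*3282 = 9846)
t(o) = 2 - √2*√o (t(o) = 2 - √(o + o) = 2 - √(2*o) = 2 - √2*√o)
D = -412424392 + 41879*I*√210 (D = ((2 - √2*√(-105)) + 9846)*(-23145 - 18734) = ((2 - √2*I*√105) + 9846)*(-41879) = ((2 - I*√210) + 9846)*(-41879) = (9848 - I*√210)*(-41879) = -412424392 + 41879*I*√210 ≈ -4.1242e+8 + 6.0688e+5*I)
-37572/34894 - 26159/D = -37572/34894 - 26159/(-412424392 + 41879*I*√210) = -37572*1/34894 - 26159/(-412424392 + 41879*I*√210) = -18786/17447 - 26159/(-412424392 + 41879*I*√210)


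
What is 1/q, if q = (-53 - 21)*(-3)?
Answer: 1/222 ≈ 0.0045045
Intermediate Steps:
q = 222 (q = -74*(-3) = 222)
1/q = 1/222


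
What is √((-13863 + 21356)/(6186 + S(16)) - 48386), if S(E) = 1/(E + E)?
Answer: I*√1895976826274146/197953 ≈ 219.97*I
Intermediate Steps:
S(E) = 1/(2*E)
√((-13863 + 21356)/(6186 + S(16)) - 48386) = √((-13863 + 21356)/(6186 + (½)/16) - 48386) = √(7493/(6186 + (½)*(1/16)) - 48386) = √(7493/(6186 + 1/32) - 48386) = √(7493/(197953/32) - 48386) = √(7493*(32/197953) - 48386) = √(239776/197953 - 48386) = √(-9577914082/197953) = I*√1895976826274146/197953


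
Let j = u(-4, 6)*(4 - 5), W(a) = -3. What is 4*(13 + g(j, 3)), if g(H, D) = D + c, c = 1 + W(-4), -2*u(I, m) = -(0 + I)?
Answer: 56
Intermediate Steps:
u(I, m) = I/2 (u(I, m) = -(-1)*(0 + I)/2 = -(-1)*I/2 = I/2)
c = -2 (c = 1 - 3 = -2)
j = 2 (j = ((½)*(-4))*(4 - 5) = -2*(-1) = 2)
g(H, D) = -2 + D (g(H, D) = D - 2 = -2 + D)
4*(13 + g(j, 3)) = 4*(13 + (-2 + 3)) = 4*(13 + 1) = 4*14 = 56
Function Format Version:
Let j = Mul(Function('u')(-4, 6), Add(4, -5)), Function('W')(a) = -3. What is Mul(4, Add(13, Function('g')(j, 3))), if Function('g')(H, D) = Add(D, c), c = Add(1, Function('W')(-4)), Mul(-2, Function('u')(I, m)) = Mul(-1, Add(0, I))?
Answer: 56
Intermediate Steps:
Function('u')(I, m) = Mul(Rational(1, 2), I) (Function('u')(I, m) = Mul(Rational(-1, 2), Mul(-1, Add(0, I))) = Mul(Rational(-1, 2), Mul(-1, I)) = Mul(Rational(1, 2), I))
c = -2 (c = Add(1, -3) = -2)
j = 2 (j = Mul(Mul(Rational(1, 2), -4), Add(4, -5)) = Mul(-2, -1) = 2)
Function('g')(H, D) = Add(-2, D) (Function('g')(H, D) = Add(D, -2) = Add(-2, D))
Mul(4, Add(13, Function('g')(j, 3))) = Mul(4, Add(13, Add(-2, 3))) = Mul(4, Add(13, 1)) = Mul(4, 14) = 56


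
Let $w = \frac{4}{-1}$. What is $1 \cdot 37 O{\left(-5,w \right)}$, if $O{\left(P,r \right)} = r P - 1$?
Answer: $703$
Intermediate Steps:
$w = -4$ ($w = 4 \left(-1\right) = -4$)
$O{\left(P,r \right)} = -1 + P r$ ($O{\left(P,r \right)} = P r - 1 = -1 + P r$)
$1 \cdot 37 O{\left(-5,w \right)} = 1 \cdot 37 \left(-1 - -20\right) = 37 \left(-1 + 20\right) = 37 \cdot 19 = 703$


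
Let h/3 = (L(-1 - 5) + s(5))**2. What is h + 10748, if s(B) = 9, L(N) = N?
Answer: 10775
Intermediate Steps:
h = 27 (h = 3*((-1 - 5) + 9)**2 = 3*(-6 + 9)**2 = 3*3**2 = 3*9 = 27)
h + 10748 = 27 + 10748 = 10775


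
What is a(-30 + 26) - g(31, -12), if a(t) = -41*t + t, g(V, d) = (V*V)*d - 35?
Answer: 11727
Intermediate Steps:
g(V, d) = -35 + d*V² (g(V, d) = V²*d - 35 = d*V² - 35 = -35 + d*V²)
a(t) = -40*t
a(-30 + 26) - g(31, -12) = -40*(-30 + 26) - (-35 - 12*31²) = -40*(-4) - (-35 - 12*961) = 160 - (-35 - 11532) = 160 - 1*(-11567) = 160 + 11567 = 11727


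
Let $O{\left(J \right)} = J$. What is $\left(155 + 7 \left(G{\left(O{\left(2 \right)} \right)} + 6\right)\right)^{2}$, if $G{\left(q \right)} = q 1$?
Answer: $44521$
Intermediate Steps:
$G{\left(q \right)} = q$
$\left(155 + 7 \left(G{\left(O{\left(2 \right)} \right)} + 6\right)\right)^{2} = \left(155 + 7 \left(2 + 6\right)\right)^{2} = \left(155 + 7 \cdot 8\right)^{2} = \left(155 + 56\right)^{2} = 211^{2} = 44521$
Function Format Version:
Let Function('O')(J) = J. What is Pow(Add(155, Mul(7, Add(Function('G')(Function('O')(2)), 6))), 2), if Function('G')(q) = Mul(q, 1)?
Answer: 44521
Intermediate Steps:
Function('G')(q) = q
Pow(Add(155, Mul(7, Add(Function('G')(Function('O')(2)), 6))), 2) = Pow(Add(155, Mul(7, Add(2, 6))), 2) = Pow(Add(155, Mul(7, 8)), 2) = Pow(Add(155, 56), 2) = Pow(211, 2) = 44521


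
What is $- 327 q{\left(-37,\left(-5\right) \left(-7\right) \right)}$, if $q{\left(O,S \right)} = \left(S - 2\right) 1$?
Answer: $-10791$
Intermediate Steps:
$q{\left(O,S \right)} = -2 + S$ ($q{\left(O,S \right)} = \left(-2 + S\right) 1 = -2 + S$)
$- 327 q{\left(-37,\left(-5\right) \left(-7\right) \right)} = - 327 \left(-2 - -35\right) = - 327 \left(-2 + 35\right) = \left(-327\right) 33 = -10791$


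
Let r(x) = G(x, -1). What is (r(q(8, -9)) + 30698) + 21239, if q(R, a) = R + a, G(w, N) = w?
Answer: 51936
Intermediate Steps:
r(x) = x
(r(q(8, -9)) + 30698) + 21239 = ((8 - 9) + 30698) + 21239 = (-1 + 30698) + 21239 = 30697 + 21239 = 51936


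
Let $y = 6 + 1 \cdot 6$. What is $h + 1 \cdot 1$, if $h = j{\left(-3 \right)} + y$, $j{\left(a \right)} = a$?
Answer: $10$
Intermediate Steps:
$y = 12$ ($y = 6 + 6 = 12$)
$h = 9$ ($h = -3 + 12 = 9$)
$h + 1 \cdot 1 = 9 + 1 \cdot 1 = 9 + 1 = 10$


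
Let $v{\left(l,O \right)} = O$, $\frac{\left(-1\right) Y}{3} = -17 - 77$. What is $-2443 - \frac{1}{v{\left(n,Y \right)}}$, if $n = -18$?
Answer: $- \frac{688927}{282} \approx -2443.0$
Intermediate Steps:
$Y = 282$ ($Y = - 3 \left(-17 - 77\right) = \left(-3\right) \left(-94\right) = 282$)
$-2443 - \frac{1}{v{\left(n,Y \right)}} = -2443 - \frac{1}{282} = - \frac{688927}{282}$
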